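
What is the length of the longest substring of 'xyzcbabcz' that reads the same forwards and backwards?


Scanning 'xyzcbabcz' for palindromic substrings.
Substring at positions 2-8: 'zcbabcz'.
Check: reverse('zcbabcz') = 'zcbabcz' -> palindrome confirmed.
Neighbouring characters ('y' / '-') break symmetry, so it cannot extend further.
No longer palindromic substring exists; longest length = 7

7


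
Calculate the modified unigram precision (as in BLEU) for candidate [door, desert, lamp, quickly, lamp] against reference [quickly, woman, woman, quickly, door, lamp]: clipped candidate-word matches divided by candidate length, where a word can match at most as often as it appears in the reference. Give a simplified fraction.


Reference word counts: {'door': 1, 'lamp': 1, 'quickly': 2, 'woman': 2}
Checking each candidate word (with clipping):
  'door' -> in reference (ref count 1, used 1/1) -> match (matches: 1)
  'desert' -> not in reference -> no match (matches: 1)
  'lamp' -> in reference (ref count 1, used 1/1) -> match (matches: 2)
  'quickly' -> in reference (ref count 2, used 1/2) -> match (matches: 3)
  'lamp' -> ref count 1 already used up (1/1) -> clipped, no match (matches: 3)
Clipped matches: 3, Candidate length: 5
Precision = 3/5

3/5


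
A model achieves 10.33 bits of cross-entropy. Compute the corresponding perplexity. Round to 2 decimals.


Perplexity formula: PP = 2^H
H = 10.33
PP = 2^10.33
Decompose: 2^10.33 = 2^10 * 2^0.33
2^10 = 1024, 2^0.33 ~ 1.2570134
PP ~ 1024 * 1.2570134 = 1287.1817216
Rounded to 2 decimals: 1287.18

1287.18


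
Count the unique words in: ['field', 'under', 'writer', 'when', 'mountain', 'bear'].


Listing all tokens and tracking unique types:
  Token 1: 'field' -> NEW (unique so far: 1)
  Token 2: 'under' -> NEW (unique so far: 2)
  Token 3: 'writer' -> NEW (unique so far: 3)
  Token 4: 'when' -> NEW (unique so far: 4)
  Token 5: 'mountain' -> NEW (unique so far: 5)
  Token 6: 'bear' -> NEW (unique so far: 6)
Unique types: ('bear', 'field', 'mountain', 'under', 'when', 'writer')
Vocabulary size: 6

6


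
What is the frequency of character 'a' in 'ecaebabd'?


Scanning 'ecaebabd' for 'a':
  Position 2: 'a' -> MATCH (count: 1)
  Position 5: 'a' -> MATCH (count: 2)
Total occurrences of 'a': 2

2


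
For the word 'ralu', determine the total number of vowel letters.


Scanning each character of 'ralu':
  Position 1: 'r' -> consonant (running count: 0)
  Position 2: 'a' -> vowel (running count: 1)
  Position 3: 'l' -> consonant (running count: 1)
  Position 4: 'u' -> vowel (running count: 2)
Total vowels: 2

2


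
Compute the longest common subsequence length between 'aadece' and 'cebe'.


DP table for LCS of 'aadece' and 'cebe':
       c  e  b  e
    0  0  0  0  0
  a 0  0  0  0  0
  a 0  0  0  0  0
  d 0  0  0  0  0
  e 0  0  1  1  1
  c 0  1  1  1  1
  e 0  1  2  2  2
LCS: 'ee'
LCS length = 2

2


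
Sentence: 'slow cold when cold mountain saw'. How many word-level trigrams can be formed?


Word trigrams from [6] words:
  Trigram 1: (slow cold when)
  Trigram 2: (cold when cold)
  Trigram 3: (when cold mountain)
  Trigram 4: (cold mountain saw)
Total word trigrams: 6 - 2 = 4

4


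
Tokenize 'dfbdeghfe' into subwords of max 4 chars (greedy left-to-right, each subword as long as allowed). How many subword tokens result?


'dfbdeghfe' has 9 characters.
Chunking with max size 4:
  Chunk 1: 'dfbd' (positions 0-3)
  Chunk 2: 'eghf' (positions 4-7)
  Chunk 3: 'e' (positions 8-8)
Total chunks: ceil(9 / 4) = 3

3


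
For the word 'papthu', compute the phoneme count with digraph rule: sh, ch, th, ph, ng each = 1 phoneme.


Parsing 'papthu' greedily, digraphs first:
  'p' -> consonant phoneme (phonemes so far: 1)
  'a' -> vowel phoneme (phonemes so far: 2)
  'p' -> consonant phoneme (phonemes so far: 3)
  'th' -> digraph (1 consonant phoneme) (phonemes so far: 4)
  'u' -> vowel phoneme (phonemes so far: 5)
Total phonemes: 5

5


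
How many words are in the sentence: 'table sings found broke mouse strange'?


Counting words by splitting on spaces:
  Word 1: 'table'
  Word 2: 'sings'
  Word 3: 'found'
  Word 4: 'broke'
  Word 5: 'mouse'
  Word 6: 'strange'
Total words: 6

6


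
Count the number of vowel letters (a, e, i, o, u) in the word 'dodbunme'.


Scanning each character of 'dodbunme':
  Position 1: 'd' -> consonant (running count: 0)
  Position 2: 'o' -> vowel (running count: 1)
  Position 3: 'd' -> consonant (running count: 1)
  Position 4: 'b' -> consonant (running count: 1)
  Position 5: 'u' -> vowel (running count: 2)
  Position 6: 'n' -> consonant (running count: 2)
  Position 7: 'm' -> consonant (running count: 2)
  Position 8: 'e' -> vowel (running count: 3)
Total vowels: 3

3


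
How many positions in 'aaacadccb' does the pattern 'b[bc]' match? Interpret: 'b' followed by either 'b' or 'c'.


Pattern: b[bc] means 'b' followed by either 'b' or 'c'.
Scanning 'aaacadccb' position-by-position:
  Pos 0: window 'aa' -> no
  Pos 1: window 'aa' -> no
  Pos 2: window 'ac' -> no
  Pos 3: window 'ca' -> no
  Pos 4: window 'ad' -> no
  Pos 5: window 'dc' -> no
  Pos 6: window 'cc' -> no
  Pos 7: window 'cb' -> no
  Pos 8: window 'b' -> no
Total matches: 0

0


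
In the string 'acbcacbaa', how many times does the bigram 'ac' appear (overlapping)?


Scanning 'acbcacbaa' for bigram 'ac':
  Position 0: 'ac' -> MATCH
  Position 1: 'cb' -> no
  Position 2: 'bc' -> no
  Position 3: 'ca' -> no
  Position 4: 'ac' -> MATCH
  Position 5: 'cb' -> no
  Position 6: 'ba' -> no
  Position 7: 'aa' -> no
Total matches: 2

2


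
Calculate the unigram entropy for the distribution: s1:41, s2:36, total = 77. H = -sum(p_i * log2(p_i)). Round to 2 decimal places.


Computing entropy H = -sum(p_i * log2(p_i)):
  s1: p = 41/77 = 0.5325, -p*log2(p) = 0.4841
  s2: p = 36/77 = 0.4675, -p*log2(p) = 0.5128
H = sum of terms = 0.9969
Rounded to 2 decimals: 1.00

1.00


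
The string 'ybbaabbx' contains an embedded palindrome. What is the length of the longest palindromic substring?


Scanning 'ybbaabbx' for palindromic substrings.
Substring at positions 1-6: 'bbaabb'.
Check: reverse('bbaabb') = 'bbaabb' -> palindrome confirmed.
Neighbouring characters ('y' / 'x') break symmetry, so it cannot extend further.
No longer palindromic substring exists; longest length = 6

6


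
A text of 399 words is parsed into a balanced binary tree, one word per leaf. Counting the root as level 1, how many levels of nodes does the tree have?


In a balanced binary tree with n leaves the deepest leaf is ceil(log2(n)) edges below the root,
so counting node levels inclusive of root and leaves gives ceil(log2(n)) + 1 levels.
log2(399) = 8.6402
ceil(8.6402) = 9
levels = 9 + 1 = 10

10


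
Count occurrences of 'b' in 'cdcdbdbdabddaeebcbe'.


Scanning 'cdcdbdbdabddaeebcbe' for 'b':
  Position 4: 'b' -> MATCH (count: 1)
  Position 6: 'b' -> MATCH (count: 2)
  Position 9: 'b' -> MATCH (count: 3)
  Position 15: 'b' -> MATCH (count: 4)
  Position 17: 'b' -> MATCH (count: 5)
Total occurrences of 'b': 5

5


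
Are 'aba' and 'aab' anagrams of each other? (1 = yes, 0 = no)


Sort characters of 'aba': 'aab'
Sort characters of 'aab': 'aab'
Sorted forms match -> they ARE anagrams
Result: 1

1


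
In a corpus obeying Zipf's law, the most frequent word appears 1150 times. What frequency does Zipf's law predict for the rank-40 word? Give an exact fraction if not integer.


Zipf's law: freq(rank) = f1 / rank
f1 = 1150, rank = 40
freq = 1150 / 40
GCD(1150, 40) = 10
Simplified: 115/4

115/4


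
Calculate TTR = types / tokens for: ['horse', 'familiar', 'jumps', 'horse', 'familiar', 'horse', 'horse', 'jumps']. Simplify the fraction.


Tokens: 8
Unique types: ('familiar', 'horse', 'jumps') = 3
TTR = 3/8
Already in lowest terms.

3/8


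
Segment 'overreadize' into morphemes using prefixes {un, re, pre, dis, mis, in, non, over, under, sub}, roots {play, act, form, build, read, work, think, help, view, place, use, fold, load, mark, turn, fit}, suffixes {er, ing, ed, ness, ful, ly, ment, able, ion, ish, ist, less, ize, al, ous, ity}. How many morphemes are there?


Segmenting 'overreadize' against the inventory:
  'over' -> prefix (morpheme 1)
  'read' -> root (morpheme 2)
  'ize' -> suffix (morpheme 3)
Total morphemes: 3

3


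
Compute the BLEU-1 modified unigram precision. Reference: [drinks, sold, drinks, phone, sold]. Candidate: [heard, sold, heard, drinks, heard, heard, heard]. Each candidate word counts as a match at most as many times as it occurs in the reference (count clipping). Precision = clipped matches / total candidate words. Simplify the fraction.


Reference word counts: {'drinks': 2, 'phone': 1, 'sold': 2}
Checking each candidate word (with clipping):
  'heard' -> not in reference -> no match (matches: 0)
  'sold' -> in reference (ref count 2, used 1/2) -> match (matches: 1)
  'heard' -> not in reference -> no match (matches: 1)
  'drinks' -> in reference (ref count 2, used 1/2) -> match (matches: 2)
  'heard' -> not in reference -> no match (matches: 2)
  'heard' -> not in reference -> no match (matches: 2)
  'heard' -> not in reference -> no match (matches: 2)
Clipped matches: 2, Candidate length: 7
Precision = 2/7

2/7


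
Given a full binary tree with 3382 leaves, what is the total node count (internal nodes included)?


Leaf nodes (terminals): 3382
Internal nodes = n - 1 = 3382 - 1 = 3381
Total = leaves + internal = 3382 + 3381 = 6763

6763


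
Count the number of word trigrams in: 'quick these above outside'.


Word trigrams from [4] words:
  Trigram 1: (quick these above)
  Trigram 2: (these above outside)
Total word trigrams: 4 - 2 = 2

2


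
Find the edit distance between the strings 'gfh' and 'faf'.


Building DP table for s1='gfh' (len 3) and s2='faf' (len 3):
       f  a  f
    0  1  2  3
  g 1  1  2  3
  f 2  1  2  2
  h 3  2  2  3
Edit distance = dp[3][3] = 3

3


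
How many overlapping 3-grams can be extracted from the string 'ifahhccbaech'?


String 'ifahhccbaech' has length L = 12.
Number of overlapping n-grams = L - n + 1
Substituting: 12 - 3 + 1 = 10

10


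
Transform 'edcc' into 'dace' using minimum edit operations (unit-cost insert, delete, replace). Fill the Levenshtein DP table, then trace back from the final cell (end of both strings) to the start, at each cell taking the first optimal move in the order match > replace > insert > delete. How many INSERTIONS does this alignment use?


Edit distance = 3. Backtracking from cell (4, 4) with preference match > replace > insert > delete,
then listing the resulting alignment 'edcc' -> 'dace' left to right:
  Step 1: replace e->d
  Step 2: replace d->a
  Step 3: keep 'c'
  Step 4: replace c->e
Total insertions: 0

0


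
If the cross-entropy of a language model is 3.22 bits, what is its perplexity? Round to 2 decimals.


Perplexity formula: PP = 2^H
H = 3.22
PP = 2^3.22
Decompose: 2^3.22 = 2^3 * 2^0.22
2^3 = 8, 2^0.22 ~ 1.1647336
PP ~ 8 * 1.1647336 = 9.3178688
Rounded to 2 decimals: 9.32

9.32


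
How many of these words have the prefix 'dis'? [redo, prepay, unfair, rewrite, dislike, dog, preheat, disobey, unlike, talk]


Checking each word for prefix 'dis':
  'redo' -> no (count: 0)
  'prepay' -> no (count: 0)
  'unfair' -> no (count: 0)
  'rewrite' -> no (count: 0)
  'dislike' -> YES, starts with 'dis' (count: 1)
  'dog' -> no (count: 1)
  'preheat' -> no (count: 1)
  'disobey' -> YES, starts with 'dis' (count: 2)
  'unlike' -> no (count: 2)
  'talk' -> no (count: 2)
Total with prefix 'dis': 2

2


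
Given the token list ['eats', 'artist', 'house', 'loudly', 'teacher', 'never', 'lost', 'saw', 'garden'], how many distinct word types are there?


Listing all tokens and tracking unique types:
  Token 1: 'eats' -> NEW (unique so far: 1)
  Token 2: 'artist' -> NEW (unique so far: 2)
  Token 3: 'house' -> NEW (unique so far: 3)
  Token 4: 'loudly' -> NEW (unique so far: 4)
  Token 5: 'teacher' -> NEW (unique so far: 5)
  Token 6: 'never' -> NEW (unique so far: 6)
  Token 7: 'lost' -> NEW (unique so far: 7)
  Token 8: 'saw' -> NEW (unique so far: 8)
  Token 9: 'garden' -> NEW (unique so far: 9)
Unique types: ('artist', 'eats', 'garden', 'house', 'lost', 'loudly', 'never', 'saw', 'teacher')
Vocabulary size: 9

9


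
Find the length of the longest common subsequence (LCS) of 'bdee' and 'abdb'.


DP table for LCS of 'bdee' and 'abdb':
       a  b  d  b
    0  0  0  0  0
  b 0  0  1  1  1
  d 0  0  1  2  2
  e 0  0  1  2  2
  e 0  0  1  2  2
LCS: 'bd'
LCS length = 2

2


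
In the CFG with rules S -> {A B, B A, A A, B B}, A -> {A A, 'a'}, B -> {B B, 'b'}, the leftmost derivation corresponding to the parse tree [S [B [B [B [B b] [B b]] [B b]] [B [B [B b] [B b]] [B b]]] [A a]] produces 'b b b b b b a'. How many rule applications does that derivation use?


Every bracketed nonterminal node [X ...] in the tree is produced by exactly one rule application.
Reading the tree off as a leftmost derivation:
  Step 1: S  =>  B A   (applied S -> B A)
  Step 2: B A  =>  B B A   (applied B -> B B)
  Step 3: B B A  =>  B B B A   (applied B -> B B)
  Step 4: B B B A  =>  B B B B A   (applied B -> B B)
  Step 5: B B B B A  =>  b B B B A   (applied B -> b)
  Step 6: b B B B A  =>  b b B B A   (applied B -> b)
  Step 7: b b B B A  =>  b b b B A   (applied B -> b)
  Step 8: b b b B A  =>  b b b B B A   (applied B -> B B)
  Step 9: b b b B B A  =>  b b b B B B A   (applied B -> B B)
  Step 10: b b b B B B A  =>  b b b b B B A   (applied B -> b)
  Step 11: b b b b B B A  =>  b b b b b B A   (applied B -> b)
  Step 12: b b b b b B A  =>  b b b b b b A   (applied B -> b)
  Step 13: b b b b b b A  =>  b b b b b b a   (applied A -> a)
Final yield: b b b b b b a
Total rewrite steps: 13

13


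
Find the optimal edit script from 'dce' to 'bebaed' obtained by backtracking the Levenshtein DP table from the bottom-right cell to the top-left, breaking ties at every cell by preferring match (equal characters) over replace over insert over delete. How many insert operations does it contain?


Edit distance = 5. Backtracking from cell (3, 6) with preference match > replace > insert > delete,
then listing the resulting alignment 'dce' -> 'bebaed' left to right:
  Step 1: insert 'b' [insertion #1]
  Step 2: insert 'e' [insertion #2]
  Step 3: replace d->b
  Step 4: replace c->a
  Step 5: keep 'e'
  Step 6: insert 'd' [insertion #3]
Total insertions: 3

3


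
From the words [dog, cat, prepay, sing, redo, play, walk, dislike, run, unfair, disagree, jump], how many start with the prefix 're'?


Checking each word for prefix 're':
  'dog' -> no (count: 0)
  'cat' -> no (count: 0)
  'prepay' -> no (count: 0)
  'sing' -> no (count: 0)
  'redo' -> YES, starts with 're' (count: 1)
  'play' -> no (count: 1)
  'walk' -> no (count: 1)
  'dislike' -> no (count: 1)
  'run' -> no (count: 1)
  'unfair' -> no (count: 1)
  'disagree' -> no (count: 1)
  'jump' -> no (count: 1)
Total with prefix 're': 1

1


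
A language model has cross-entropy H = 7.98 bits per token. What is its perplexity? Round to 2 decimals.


Perplexity formula: PP = 2^H
H = 7.98
PP = 2^7.98
Decompose: 2^7.98 = 2^7 * 2^0.98
2^7 = 128, 2^0.98 ~ 1.9724654
PP ~ 128 * 1.9724654 = 252.4755712
Rounded to 2 decimals: 252.48

252.48


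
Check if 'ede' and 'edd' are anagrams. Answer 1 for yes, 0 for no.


Sort characters of 'ede': 'dee'
Sort characters of 'edd': 'dde'
Sorted forms differ -> they are NOT anagrams
Result: 0

0


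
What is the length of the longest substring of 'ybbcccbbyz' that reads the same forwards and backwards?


Scanning 'ybbcccbbyz' for palindromic substrings.
Substring at positions 0-8: 'ybbcccbby'.
Check: reverse('ybbcccbby') = 'ybbcccbby' -> palindrome confirmed.
Neighbouring characters ('-' / 'z') break symmetry, so it cannot extend further.
No longer palindromic substring exists; longest length = 9

9


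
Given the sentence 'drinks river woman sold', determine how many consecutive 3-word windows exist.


Word trigrams from [4] words:
  Trigram 1: (drinks river woman)
  Trigram 2: (river woman sold)
Total word trigrams: 4 - 2 = 2

2


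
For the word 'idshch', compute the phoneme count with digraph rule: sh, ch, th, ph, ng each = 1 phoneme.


Parsing 'idshch' greedily, digraphs first:
  'i' -> vowel phoneme (phonemes so far: 1)
  'd' -> consonant phoneme (phonemes so far: 2)
  'sh' -> digraph (1 consonant phoneme) (phonemes so far: 3)
  'ch' -> digraph (1 consonant phoneme) (phonemes so far: 4)
Total phonemes: 4

4


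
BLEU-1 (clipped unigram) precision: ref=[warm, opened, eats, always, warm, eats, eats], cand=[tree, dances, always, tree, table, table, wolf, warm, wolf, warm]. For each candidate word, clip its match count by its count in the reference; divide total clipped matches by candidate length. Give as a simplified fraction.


Reference word counts: {'always': 1, 'eats': 3, 'opened': 1, 'warm': 2}
Checking each candidate word (with clipping):
  'tree' -> not in reference -> no match (matches: 0)
  'dances' -> not in reference -> no match (matches: 0)
  'always' -> in reference (ref count 1, used 1/1) -> match (matches: 1)
  'tree' -> not in reference -> no match (matches: 1)
  'table' -> not in reference -> no match (matches: 1)
  'table' -> not in reference -> no match (matches: 1)
  'wolf' -> not in reference -> no match (matches: 1)
  'warm' -> in reference (ref count 2, used 1/2) -> match (matches: 2)
  'wolf' -> not in reference -> no match (matches: 2)
  'warm' -> in reference (ref count 2, used 2/2) -> match (matches: 3)
Clipped matches: 3, Candidate length: 10
Precision = 3/10

3/10


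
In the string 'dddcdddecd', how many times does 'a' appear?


Scanning 'dddcdddecd' for 'a':
  No matches found.
Total occurrences of 'a': 0

0


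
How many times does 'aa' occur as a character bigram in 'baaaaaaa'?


Scanning 'baaaaaaa' for bigram 'aa':
  Position 0: 'ba' -> no
  Position 1: 'aa' -> MATCH
  Position 2: 'aa' -> MATCH
  Position 3: 'aa' -> MATCH
  Position 4: 'aa' -> MATCH
  Position 5: 'aa' -> MATCH
  Position 6: 'aa' -> MATCH
Total matches: 6

6


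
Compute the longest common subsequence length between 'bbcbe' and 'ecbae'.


DP table for LCS of 'bbcbe' and 'ecbae':
       e  c  b  a  e
    0  0  0  0  0  0
  b 0  0  0  1  1  1
  b 0  0  0  1  1  1
  c 0  0  1  1  1  1
  b 0  0  1  2  2  2
  e 0  1  1  2  2  3
LCS: 'cbe'
LCS length = 3

3


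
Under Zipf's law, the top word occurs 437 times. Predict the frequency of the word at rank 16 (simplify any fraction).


Zipf's law: freq(rank) = f1 / rank
f1 = 437, rank = 16
freq = 437 / 16
GCD(437, 16) = 1
Simplified: 437/16

437/16


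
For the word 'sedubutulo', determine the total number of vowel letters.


Scanning each character of 'sedubutulo':
  Position 1: 's' -> consonant (running count: 0)
  Position 2: 'e' -> vowel (running count: 1)
  Position 3: 'd' -> consonant (running count: 1)
  Position 4: 'u' -> vowel (running count: 2)
  Position 5: 'b' -> consonant (running count: 2)
  Position 6: 'u' -> vowel (running count: 3)
  Position 7: 't' -> consonant (running count: 3)
  Position 8: 'u' -> vowel (running count: 4)
  Position 9: 'l' -> consonant (running count: 4)
  Position 10: 'o' -> vowel (running count: 5)
Total vowels: 5

5


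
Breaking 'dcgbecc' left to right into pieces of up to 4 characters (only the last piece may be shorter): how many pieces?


'dcgbecc' has 7 characters.
Chunking with max size 4:
  Chunk 1: 'dcgb' (positions 0-3)
  Chunk 2: 'ecc' (positions 4-6)
Total chunks: ceil(7 / 4) = 2

2


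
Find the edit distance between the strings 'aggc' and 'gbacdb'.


Building DP table for s1='aggc' (len 4) and s2='gbacdb' (len 6):
       g  b  a  c  d  b
    0  1  2  3  4  5  6
  a 1  1  2  2  3  4  5
  g 2  1  2  3  3  4  5
  g 3  2  2  3  4  4  5
  c 4  3  3  3  3  4  5
Edit distance = dp[4][6] = 5

5


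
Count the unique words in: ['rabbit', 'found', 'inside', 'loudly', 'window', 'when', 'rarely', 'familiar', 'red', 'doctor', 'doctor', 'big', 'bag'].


Listing all tokens and tracking unique types:
  Token 1: 'rabbit' -> NEW (unique so far: 1)
  Token 2: 'found' -> NEW (unique so far: 2)
  Token 3: 'inside' -> NEW (unique so far: 3)
  Token 4: 'loudly' -> NEW (unique so far: 4)
  Token 5: 'window' -> NEW (unique so far: 5)
  Token 6: 'when' -> NEW (unique so far: 6)
  Token 7: 'rarely' -> NEW (unique so far: 7)
  Token 8: 'familiar' -> NEW (unique so far: 8)
  Token 9: 'red' -> NEW (unique so far: 9)
  Token 10: 'doctor' -> NEW (unique so far: 10)
  Token 11: 'doctor' -> duplicate (unique so far: 10)
  Token 12: 'big' -> NEW (unique so far: 11)
  Token 13: 'bag' -> NEW (unique so far: 12)
Unique types: ('bag', 'big', 'doctor', 'familiar', 'found', 'inside', 'loudly', 'rabbit', 'rarely', 'red', 'when', 'window')
Vocabulary size: 12

12


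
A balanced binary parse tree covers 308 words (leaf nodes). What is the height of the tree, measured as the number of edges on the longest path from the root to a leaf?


In a balanced binary tree with n leaves the deepest leaf is ceil(log2(n)) edges below the root.
log2(308) = 8.2668
ceil(8.2668) = 9
height (edges) = 9

9


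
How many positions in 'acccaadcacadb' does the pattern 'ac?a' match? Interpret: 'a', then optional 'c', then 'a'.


Pattern: ac?a means 'a', then optional 'c', then 'a'.
Scanning 'acccaadcacadb' position-by-position:
  Pos 0: window 'acc' -> no
  Pos 1: window 'ccc' -> no
  Pos 2: window 'cca' -> no
  Pos 3: window 'caa' -> no
  Pos 4: window 'aad' -> MATCH
  Pos 5: window 'adc' -> no
  Pos 6: window 'dca' -> no
  Pos 7: window 'cac' -> no
  Pos 8: window 'aca' -> MATCH
  Pos 9: window 'cad' -> no
  Pos 10: window 'adb' -> no
  Pos 11: window 'db' -> no
  Pos 12: window 'b' -> no
Total matches: 2

2


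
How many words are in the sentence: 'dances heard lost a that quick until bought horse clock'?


Counting words by splitting on spaces:
  Word 1: 'dances'
  Word 2: 'heard'
  Word 3: 'lost'
  Word 4: 'a'
  Word 5: 'that'
  Word 6: 'quick'
  Word 7: 'until'
  Word 8: 'bought'
  Word 9: 'horse'
  Word 10: 'clock'
Total words: 10

10


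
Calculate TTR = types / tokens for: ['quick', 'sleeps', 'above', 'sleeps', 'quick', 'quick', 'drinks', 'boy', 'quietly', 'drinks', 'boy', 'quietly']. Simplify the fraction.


Tokens: 12
Unique types: ('above', 'boy', 'drinks', 'quick', 'quietly', 'sleeps') = 6
TTR = 6/12
Simplify: divide both by 6 -> 1/2
TTR = 1/2

1/2


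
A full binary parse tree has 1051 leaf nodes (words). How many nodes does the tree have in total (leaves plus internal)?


Leaf nodes (terminals): 1051
Internal nodes = n - 1 = 1051 - 1 = 1050
Total = leaves + internal = 1051 + 1050 = 2101

2101


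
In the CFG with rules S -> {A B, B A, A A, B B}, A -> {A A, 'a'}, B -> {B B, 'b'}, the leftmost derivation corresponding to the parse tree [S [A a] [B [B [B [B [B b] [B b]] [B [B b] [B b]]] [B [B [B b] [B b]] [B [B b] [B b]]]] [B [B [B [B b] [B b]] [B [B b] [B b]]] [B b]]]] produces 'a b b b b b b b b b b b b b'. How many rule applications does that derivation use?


Every bracketed nonterminal node [X ...] in the tree is produced by exactly one rule application.
Reading the tree off as a leftmost derivation:
  Step 1: S  =>  A B   (applied S -> A B)
  Step 2: A B  =>  a B   (applied A -> a)
  Step 3: a B  =>  a B B   (applied B -> B B)
  Step 4: a B B  =>  a B B B   (applied B -> B B)
  Step 5: a B B B  =>  a B B B B   (applied B -> B B)
  Step 6: a B B B B  =>  a B B B B B   (applied B -> B B)
  Step 7: a B B B B B  =>  a b B B B B   (applied B -> b)
  Step 8: a b B B B B  =>  a b b B B B   (applied B -> b)
  Step 9: a b b B B B  =>  a b b B B B B   (applied B -> B B)
  Step 10: a b b B B B B  =>  a b b b B B B   (applied B -> b)
  Step 11: a b b b B B B  =>  a b b b b B B   (applied B -> b)
  Step 12: a b b b b B B  =>  a b b b b B B B   (applied B -> B B)
  Step 13: a b b b b B B B  =>  a b b b b B B B B   (applied B -> B B)
  Step 14: a b b b b B B B B  =>  a b b b b b B B B   (applied B -> b)
  Step 15: a b b b b b B B B  =>  a b b b b b b B B   (applied B -> b)
  Step 16: a b b b b b b B B  =>  a b b b b b b B B B   (applied B -> B B)
  Step 17: a b b b b b b B B B  =>  a b b b b b b b B B   (applied B -> b)
  Step 18: a b b b b b b b B B  =>  a b b b b b b b b B   (applied B -> b)
  Step 19: a b b b b b b b b B  =>  a b b b b b b b b B B   (applied B -> B B)
  Step 20: a b b b b b b b b B B  =>  a b b b b b b b b B B B   (applied B -> B B)
  Step 21: a b b b b b b b b B B B  =>  a b b b b b b b b B B B B   (applied B -> B B)
  Step 22: a b b b b b b b b B B B B  =>  a b b b b b b b b b B B B   (applied B -> b)
  Step 23: a b b b b b b b b b B B B  =>  a b b b b b b b b b b B B   (applied B -> b)
  Step 24: a b b b b b b b b b b B B  =>  a b b b b b b b b b b B B B   (applied B -> B B)
  Step 25: a b b b b b b b b b b B B B  =>  a b b b b b b b b b b b B B   (applied B -> b)
  Step 26: a b b b b b b b b b b b B B  =>  a b b b b b b b b b b b b B   (applied B -> b)
  Step 27: a b b b b b b b b b b b b B  =>  a b b b b b b b b b b b b b   (applied B -> b)
Final yield: a b b b b b b b b b b b b b
Total rewrite steps: 27

27


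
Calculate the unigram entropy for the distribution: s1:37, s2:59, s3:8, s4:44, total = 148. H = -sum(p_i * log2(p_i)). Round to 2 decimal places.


Computing entropy H = -sum(p_i * log2(p_i)):
  s1: p = 37/148 = 0.2500, -p*log2(p) = 0.5000
  s2: p = 59/148 = 0.3986, -p*log2(p) = 0.5289
  s3: p = 8/148 = 0.0541, -p*log2(p) = 0.2275
  s4: p = 44/148 = 0.2973, -p*log2(p) = 0.5203
H = sum of terms = 1.7767
Rounded to 2 decimals: 1.78

1.78


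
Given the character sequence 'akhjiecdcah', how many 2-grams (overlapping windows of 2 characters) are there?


String 'akhjiecdcah' has length L = 11.
Number of overlapping n-grams = L - n + 1
Substituting: 11 - 2 + 1 = 10

10


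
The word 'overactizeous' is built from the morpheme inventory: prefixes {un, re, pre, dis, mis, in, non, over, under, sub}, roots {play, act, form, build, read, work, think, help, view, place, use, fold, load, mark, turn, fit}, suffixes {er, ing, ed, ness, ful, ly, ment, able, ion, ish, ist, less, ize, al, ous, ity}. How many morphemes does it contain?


Segmenting 'overactizeous' against the inventory:
  'over' -> prefix (morpheme 1)
  'act' -> root (morpheme 2)
  'ize' -> suffix (morpheme 3)
  'ous' -> suffix (morpheme 4)
Total morphemes: 4

4


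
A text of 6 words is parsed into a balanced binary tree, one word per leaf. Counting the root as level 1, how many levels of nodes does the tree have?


In a balanced binary tree with n leaves the deepest leaf is ceil(log2(n)) edges below the root,
so counting node levels inclusive of root and leaves gives ceil(log2(n)) + 1 levels.
log2(6) = 2.5850
ceil(2.5850) = 3
levels = 3 + 1 = 4

4


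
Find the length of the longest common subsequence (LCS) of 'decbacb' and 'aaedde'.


DP table for LCS of 'decbacb' and 'aaedde':
       a  a  e  d  d  e
    0  0  0  0  0  0  0
  d 0  0  0  0  1  1  1
  e 0  0  0  1  1  1  2
  c 0  0  0  1  1  1  2
  b 0  0  0  1  1  1  2
  a 0  1  1  1  1  1  2
  c 0  1  1  1  1  1  2
  b 0  1  1  1  1  1  2
LCS: 'de'
LCS length = 2

2


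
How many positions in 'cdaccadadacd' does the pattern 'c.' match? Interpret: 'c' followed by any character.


Pattern: c. means 'c' followed by any character.
Scanning 'cdaccadadacd' position-by-position:
  Pos 0: window 'cd' -> MATCH
  Pos 1: window 'da' -> no
  Pos 2: window 'ac' -> no
  Pos 3: window 'cc' -> MATCH
  Pos 4: window 'ca' -> MATCH
  Pos 5: window 'ad' -> no
  Pos 6: window 'da' -> no
  Pos 7: window 'ad' -> no
  Pos 8: window 'da' -> no
  Pos 9: window 'ac' -> no
  Pos 10: window 'cd' -> MATCH
  Pos 11: window 'd' -> no
Total matches: 4

4


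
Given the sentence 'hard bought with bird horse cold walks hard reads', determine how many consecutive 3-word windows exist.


Word trigrams from [9] words:
  Trigram 1: (hard bought with)
  Trigram 2: (bought with bird)
  Trigram 3: (with bird horse)
  Trigram 4: (bird horse cold)
  Trigram 5: (horse cold walks)
  Trigram 6: (cold walks hard)
  Trigram 7: (walks hard reads)
Total word trigrams: 9 - 2 = 7

7


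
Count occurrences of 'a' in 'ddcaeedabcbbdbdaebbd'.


Scanning 'ddcaeedabcbbdbdaebbd' for 'a':
  Position 3: 'a' -> MATCH (count: 1)
  Position 7: 'a' -> MATCH (count: 2)
  Position 15: 'a' -> MATCH (count: 3)
Total occurrences of 'a': 3

3


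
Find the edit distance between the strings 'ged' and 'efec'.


Building DP table for s1='ged' (len 3) and s2='efec' (len 4):
       e  f  e  c
    0  1  2  3  4
  g 1  1  2  3  4
  e 2  1  2  2  3
  d 3  2  2  3  3
Edit distance = dp[3][4] = 3

3


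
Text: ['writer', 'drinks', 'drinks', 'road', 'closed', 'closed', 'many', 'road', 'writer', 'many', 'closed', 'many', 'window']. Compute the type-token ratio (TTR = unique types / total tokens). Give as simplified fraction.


Tokens: 13
Unique types: ('closed', 'drinks', 'many', 'road', 'window', 'writer') = 6
TTR = 6/13
Already in lowest terms.

6/13


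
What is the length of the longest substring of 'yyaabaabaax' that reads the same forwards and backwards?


Scanning 'yyaabaabaax' for palindromic substrings.
Substring at positions 2-9: 'aabaabaa'.
Check: reverse('aabaabaa') = 'aabaabaa' -> palindrome confirmed.
Neighbouring characters ('y' / 'x') break symmetry, so it cannot extend further.
No longer palindromic substring exists; longest length = 8

8


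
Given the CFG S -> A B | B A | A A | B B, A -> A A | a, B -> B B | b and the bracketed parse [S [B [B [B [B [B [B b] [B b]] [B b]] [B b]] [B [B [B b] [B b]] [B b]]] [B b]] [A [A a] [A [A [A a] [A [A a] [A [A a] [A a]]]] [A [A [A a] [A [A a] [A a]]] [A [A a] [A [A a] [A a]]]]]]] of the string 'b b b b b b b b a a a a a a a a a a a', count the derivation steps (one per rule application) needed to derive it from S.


Every bracketed nonterminal node [X ...] in the tree is produced by exactly one rule application.
Reading the tree off as a leftmost derivation:
  Step 1: S  =>  B A   (applied S -> B A)
  Step 2: B A  =>  B B A   (applied B -> B B)
  Step 3: B B A  =>  B B B A   (applied B -> B B)
  Step 4: B B B A  =>  B B B B A   (applied B -> B B)
  Step 5: B B B B A  =>  B B B B B A   (applied B -> B B)
  Step 6: B B B B B A  =>  B B B B B B A   (applied B -> B B)
  Step 7: B B B B B B A  =>  b B B B B B A   (applied B -> b)
  Step 8: b B B B B B A  =>  b b B B B B A   (applied B -> b)
  Step 9: b b B B B B A  =>  b b b B B B A   (applied B -> b)
  Step 10: b b b B B B A  =>  b b b b B B A   (applied B -> b)
  Step 11: b b b b B B A  =>  b b b b B B B A   (applied B -> B B)
  Step 12: b b b b B B B A  =>  b b b b B B B B A   (applied B -> B B)
  Step 13: b b b b B B B B A  =>  b b b b b B B B A   (applied B -> b)
  Step 14: b b b b b B B B A  =>  b b b b b b B B A   (applied B -> b)
  Step 15: b b b b b b B B A  =>  b b b b b b b B A   (applied B -> b)
  Step 16: b b b b b b b B A  =>  b b b b b b b b A   (applied B -> b)
  Step 17: b b b b b b b b A  =>  b b b b b b b b A A   (applied A -> A A)
  Step 18: b b b b b b b b A A  =>  b b b b b b b b a A   (applied A -> a)
  Step 19: b b b b b b b b a A  =>  b b b b b b b b a A A   (applied A -> A A)
  Step 20: b b b b b b b b a A A  =>  b b b b b b b b a A A A   (applied A -> A A)
  Step 21: b b b b b b b b a A A A  =>  b b b b b b b b a a A A   (applied A -> a)
  Step 22: b b b b b b b b a a A A  =>  b b b b b b b b a a A A A   (applied A -> A A)
  Step 23: b b b b b b b b a a A A A  =>  b b b b b b b b a a a A A   (applied A -> a)
  Step 24: b b b b b b b b a a a A A  =>  b b b b b b b b a a a A A A   (applied A -> A A)
  Step 25: b b b b b b b b a a a A A A  =>  b b b b b b b b a a a a A A   (applied A -> a)
  Step 26: b b b b b b b b a a a a A A  =>  b b b b b b b b a a a a a A   (applied A -> a)
  Step 27: b b b b b b b b a a a a a A  =>  b b b b b b b b a a a a a A A   (applied A -> A A)
  Step 28: b b b b b b b b a a a a a A A  =>  b b b b b b b b a a a a a A A A   (applied A -> A A)
  Step 29: b b b b b b b b a a a a a A A A  =>  b b b b b b b b a a a a a a A A   (applied A -> a)
  Step 30: b b b b b b b b a a a a a a A A  =>  b b b b b b b b a a a a a a A A A   (applied A -> A A)
  Step 31: b b b b b b b b a a a a a a A A A  =>  b b b b b b b b a a a a a a a A A   (applied A -> a)
  Step 32: b b b b b b b b a a a a a a a A A  =>  b b b b b b b b a a a a a a a a A   (applied A -> a)
  Step 33: b b b b b b b b a a a a a a a a A  =>  b b b b b b b b a a a a a a a a A A   (applied A -> A A)
  Step 34: b b b b b b b b a a a a a a a a A A  =>  b b b b b b b b a a a a a a a a a A   (applied A -> a)
  Step 35: b b b b b b b b a a a a a a a a a A  =>  b b b b b b b b a a a a a a a a a A A   (applied A -> A A)
  Step 36: b b b b b b b b a a a a a a a a a A A  =>  b b b b b b b b a a a a a a a a a a A   (applied A -> a)
  Step 37: b b b b b b b b a a a a a a a a a a A  =>  b b b b b b b b a a a a a a a a a a a   (applied A -> a)
Final yield: b b b b b b b b a a a a a a a a a a a
Total rewrite steps: 37

37


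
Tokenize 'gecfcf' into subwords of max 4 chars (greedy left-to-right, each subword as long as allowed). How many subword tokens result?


'gecfcf' has 6 characters.
Chunking with max size 4:
  Chunk 1: 'gecf' (positions 0-3)
  Chunk 2: 'cf' (positions 4-5)
Total chunks: ceil(6 / 4) = 2

2


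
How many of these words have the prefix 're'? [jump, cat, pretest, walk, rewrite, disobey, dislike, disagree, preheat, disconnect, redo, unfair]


Checking each word for prefix 're':
  'jump' -> no (count: 0)
  'cat' -> no (count: 0)
  'pretest' -> no (count: 0)
  'walk' -> no (count: 0)
  'rewrite' -> YES, starts with 're' (count: 1)
  'disobey' -> no (count: 1)
  'dislike' -> no (count: 1)
  'disagree' -> no (count: 1)
  'preheat' -> no (count: 1)
  'disconnect' -> no (count: 1)
  'redo' -> YES, starts with 're' (count: 2)
  'unfair' -> no (count: 2)
Total with prefix 're': 2

2


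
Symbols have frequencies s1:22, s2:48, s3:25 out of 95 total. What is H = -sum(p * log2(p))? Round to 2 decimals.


Computing entropy H = -sum(p_i * log2(p_i)):
  s1: p = 22/95 = 0.2316, -p*log2(p) = 0.4887
  s2: p = 48/95 = 0.5053, -p*log2(p) = 0.4976
  s3: p = 25/95 = 0.2632, -p*log2(p) = 0.5068
H = sum of terms = 1.4931
Rounded to 2 decimals: 1.49

1.49


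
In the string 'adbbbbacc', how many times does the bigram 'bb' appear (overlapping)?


Scanning 'adbbbbacc' for bigram 'bb':
  Position 0: 'ad' -> no
  Position 1: 'db' -> no
  Position 2: 'bb' -> MATCH
  Position 3: 'bb' -> MATCH
  Position 4: 'bb' -> MATCH
  Position 5: 'ba' -> no
  Position 6: 'ac' -> no
  Position 7: 'cc' -> no
Total matches: 3

3


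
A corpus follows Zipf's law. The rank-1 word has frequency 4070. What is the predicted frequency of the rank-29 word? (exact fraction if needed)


Zipf's law: freq(rank) = f1 / rank
f1 = 4070, rank = 29
freq = 4070 / 29
GCD(4070, 29) = 1
Simplified: 4070/29

4070/29


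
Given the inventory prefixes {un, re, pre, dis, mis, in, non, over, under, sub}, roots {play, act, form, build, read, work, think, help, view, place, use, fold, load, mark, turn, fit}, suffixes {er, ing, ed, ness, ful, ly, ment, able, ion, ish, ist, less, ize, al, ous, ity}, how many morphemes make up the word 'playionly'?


Segmenting 'playionly' against the inventory:
  'play' -> root (morpheme 1)
  'ion' -> suffix (morpheme 2)
  'ly' -> suffix (morpheme 3)
Total morphemes: 3

3


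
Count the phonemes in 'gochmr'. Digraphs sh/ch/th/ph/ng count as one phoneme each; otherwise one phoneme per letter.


Parsing 'gochmr' greedily, digraphs first:
  'g' -> consonant phoneme (phonemes so far: 1)
  'o' -> vowel phoneme (phonemes so far: 2)
  'ch' -> digraph (1 consonant phoneme) (phonemes so far: 3)
  'm' -> consonant phoneme (phonemes so far: 4)
  'r' -> consonant phoneme (phonemes so far: 5)
Total phonemes: 5

5


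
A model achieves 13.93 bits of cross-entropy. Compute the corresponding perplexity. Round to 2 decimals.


Perplexity formula: PP = 2^H
H = 13.93
PP = 2^13.93
Decompose: 2^13.93 = 2^13 * 2^0.93
2^13 = 8192, 2^0.93 ~ 1.9052760
PP ~ 8192 * 1.9052760 = 15608.0209920
Rounded to 2 decimals: 15608.02

15608.02


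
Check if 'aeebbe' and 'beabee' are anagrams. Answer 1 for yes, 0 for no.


Sort characters of 'aeebbe': 'abbeee'
Sort characters of 'beabee': 'abbeee'
Sorted forms match -> they ARE anagrams
Result: 1

1


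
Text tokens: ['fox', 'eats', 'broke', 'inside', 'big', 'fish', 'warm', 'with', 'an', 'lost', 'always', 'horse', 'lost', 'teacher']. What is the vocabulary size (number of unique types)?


Listing all tokens and tracking unique types:
  Token 1: 'fox' -> NEW (unique so far: 1)
  Token 2: 'eats' -> NEW (unique so far: 2)
  Token 3: 'broke' -> NEW (unique so far: 3)
  Token 4: 'inside' -> NEW (unique so far: 4)
  Token 5: 'big' -> NEW (unique so far: 5)
  Token 6: 'fish' -> NEW (unique so far: 6)
  Token 7: 'warm' -> NEW (unique so far: 7)
  Token 8: 'with' -> NEW (unique so far: 8)
  Token 9: 'an' -> NEW (unique so far: 9)
  Token 10: 'lost' -> NEW (unique so far: 10)
  Token 11: 'always' -> NEW (unique so far: 11)
  Token 12: 'horse' -> NEW (unique so far: 12)
  Token 13: 'lost' -> duplicate (unique so far: 12)
  Token 14: 'teacher' -> NEW (unique so far: 13)
Unique types: ('always', 'an', 'big', 'broke', 'eats', 'fish', 'fox', 'horse', 'inside', 'lost', 'teacher', 'warm', 'with')
Vocabulary size: 13

13


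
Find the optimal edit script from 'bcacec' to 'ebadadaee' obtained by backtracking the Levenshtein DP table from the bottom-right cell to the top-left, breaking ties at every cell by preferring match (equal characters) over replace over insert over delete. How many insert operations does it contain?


Edit distance = 6. Backtracking from cell (6, 9) with preference match > replace > insert > delete,
then listing the resulting alignment 'bcacec' -> 'ebadadaee' left to right:
  Step 1: insert 'e' [insertion #1]
  Step 2: keep 'b'
  Step 3: insert 'a' [insertion #2]
  Step 4: replace c->d
  Step 5: keep 'a'
  Step 6: insert 'd' [insertion #3]
  Step 7: replace c->a
  Step 8: keep 'e'
  Step 9: replace c->e
Total insertions: 3

3


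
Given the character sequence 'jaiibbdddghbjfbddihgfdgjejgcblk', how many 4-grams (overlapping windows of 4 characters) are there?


String 'jaiibbdddghbjfbddihgfdgjejgcblk' has length L = 31.
Number of overlapping n-grams = L - n + 1
Substituting: 31 - 4 + 1 = 28

28


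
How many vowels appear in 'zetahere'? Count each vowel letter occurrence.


Scanning each character of 'zetahere':
  Position 1: 'z' -> consonant (running count: 0)
  Position 2: 'e' -> vowel (running count: 1)
  Position 3: 't' -> consonant (running count: 1)
  Position 4: 'a' -> vowel (running count: 2)
  Position 5: 'h' -> consonant (running count: 2)
  Position 6: 'e' -> vowel (running count: 3)
  Position 7: 'r' -> consonant (running count: 3)
  Position 8: 'e' -> vowel (running count: 4)
Total vowels: 4

4


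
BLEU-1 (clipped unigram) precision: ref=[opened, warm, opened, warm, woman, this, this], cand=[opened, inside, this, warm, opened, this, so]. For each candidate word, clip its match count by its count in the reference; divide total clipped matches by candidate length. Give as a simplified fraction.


Reference word counts: {'opened': 2, 'this': 2, 'warm': 2, 'woman': 1}
Checking each candidate word (with clipping):
  'opened' -> in reference (ref count 2, used 1/2) -> match (matches: 1)
  'inside' -> not in reference -> no match (matches: 1)
  'this' -> in reference (ref count 2, used 1/2) -> match (matches: 2)
  'warm' -> in reference (ref count 2, used 1/2) -> match (matches: 3)
  'opened' -> in reference (ref count 2, used 2/2) -> match (matches: 4)
  'this' -> in reference (ref count 2, used 2/2) -> match (matches: 5)
  'so' -> not in reference -> no match (matches: 5)
Clipped matches: 5, Candidate length: 7
Precision = 5/7

5/7


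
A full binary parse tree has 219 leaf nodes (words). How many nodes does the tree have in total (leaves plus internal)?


Leaf nodes (terminals): 219
Internal nodes = n - 1 = 219 - 1 = 218
Total = leaves + internal = 219 + 218 = 437

437
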